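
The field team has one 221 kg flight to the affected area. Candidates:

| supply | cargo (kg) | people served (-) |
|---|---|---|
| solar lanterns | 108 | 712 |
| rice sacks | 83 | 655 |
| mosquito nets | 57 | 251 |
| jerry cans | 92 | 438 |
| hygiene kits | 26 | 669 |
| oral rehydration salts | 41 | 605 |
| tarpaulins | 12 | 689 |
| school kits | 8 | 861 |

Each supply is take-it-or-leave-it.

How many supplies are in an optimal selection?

Optimal total is 3536.
solar lanterns + hygiene kits + oral rehydration salts + tarpaulins + school kits hits 3536 at 195 kg.
Any selection reaching 3536 contains exactly 5 supplies.

5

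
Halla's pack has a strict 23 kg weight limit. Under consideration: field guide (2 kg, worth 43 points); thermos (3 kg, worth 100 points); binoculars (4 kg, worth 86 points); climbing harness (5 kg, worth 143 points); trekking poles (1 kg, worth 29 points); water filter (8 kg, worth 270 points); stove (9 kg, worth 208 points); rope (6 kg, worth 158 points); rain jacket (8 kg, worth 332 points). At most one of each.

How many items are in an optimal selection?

Optimal total is 789.
For example trekking poles + water filter + rope + rain jacket achieves it, using 23 kg.
Any selection reaching 789 contains exactly 4 items.

4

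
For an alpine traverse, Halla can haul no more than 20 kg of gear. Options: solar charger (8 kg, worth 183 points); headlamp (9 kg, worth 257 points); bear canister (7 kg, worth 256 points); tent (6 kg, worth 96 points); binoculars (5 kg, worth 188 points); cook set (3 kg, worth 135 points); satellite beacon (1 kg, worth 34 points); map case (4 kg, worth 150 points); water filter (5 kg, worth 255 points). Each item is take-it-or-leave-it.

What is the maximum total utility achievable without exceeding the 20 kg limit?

834

Greedy by ratio would take binoculars + cook set + satellite beacon + map case + water filter: 18 kg used, total 762.
Dropping satellite beacon and map case frees 5 kg; slotting in bear canister (7 kg) lifts the total to 834 at 20 kg.
Runner-up bear canister + cook set + satellite beacon + map case + water filter tops out at 830.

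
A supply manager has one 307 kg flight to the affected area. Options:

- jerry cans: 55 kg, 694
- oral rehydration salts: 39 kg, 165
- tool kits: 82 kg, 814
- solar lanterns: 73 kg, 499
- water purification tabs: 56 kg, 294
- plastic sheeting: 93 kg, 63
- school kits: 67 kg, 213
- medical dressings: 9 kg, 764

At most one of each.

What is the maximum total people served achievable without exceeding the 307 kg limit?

3065

By people served per kg: medical dressings 84.89, jerry cans 12.62, tool kits 9.93 lead.
Best packing: jerry cans + tool kits + solar lanterns + water purification tabs + medical dressings — 275 kg, 3065 total.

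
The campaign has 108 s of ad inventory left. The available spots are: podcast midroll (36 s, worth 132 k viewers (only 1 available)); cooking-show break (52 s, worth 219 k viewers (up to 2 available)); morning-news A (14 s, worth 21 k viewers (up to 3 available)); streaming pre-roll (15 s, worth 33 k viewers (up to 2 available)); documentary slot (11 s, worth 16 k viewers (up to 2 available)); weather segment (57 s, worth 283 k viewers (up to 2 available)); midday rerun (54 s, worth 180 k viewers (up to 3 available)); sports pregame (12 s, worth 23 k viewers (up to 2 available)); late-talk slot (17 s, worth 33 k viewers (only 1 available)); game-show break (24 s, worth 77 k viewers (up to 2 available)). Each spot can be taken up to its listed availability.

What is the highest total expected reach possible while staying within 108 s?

448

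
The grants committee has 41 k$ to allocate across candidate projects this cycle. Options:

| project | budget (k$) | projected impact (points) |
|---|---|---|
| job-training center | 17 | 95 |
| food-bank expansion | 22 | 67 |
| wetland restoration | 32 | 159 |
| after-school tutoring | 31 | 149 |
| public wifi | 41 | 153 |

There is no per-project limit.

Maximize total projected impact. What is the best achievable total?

Density check — job-training center 5.59, wetland restoration 4.97, after-school tutoring 4.81, public wifi 3.73 are the best per k$.
Taking 2×job-training center: 34 k$ used, 190 in projected impact.
The spare 7 k$ is too small for any remaining project, and no exchange beats 190.

190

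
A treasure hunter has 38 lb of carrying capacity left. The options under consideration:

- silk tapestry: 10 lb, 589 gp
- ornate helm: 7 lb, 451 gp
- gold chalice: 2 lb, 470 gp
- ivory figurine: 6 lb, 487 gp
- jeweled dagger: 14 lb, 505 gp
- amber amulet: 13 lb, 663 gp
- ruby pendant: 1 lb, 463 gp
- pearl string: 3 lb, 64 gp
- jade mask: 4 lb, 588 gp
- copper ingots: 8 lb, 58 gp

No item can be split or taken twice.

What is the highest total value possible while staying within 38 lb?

3260

By value per lb: ruby pendant 463.00, gold chalice 235.00, jade mask 147.00 lead.
Taking the top-ratio items first gives silk tapestry + ornate helm + gold chalice + ivory figurine + ruby pendant + pearl string + jade mask for 3112 (33 lb).
Dropping ornate helm and pearl string frees 10 lb; slotting in amber amulet (13 lb) lifts the total to 3260 at 36 lb.
Runner-up silk tapestry + ornate helm + gold chalice + amber amulet + ruby pendant + jade mask tops out at 3224.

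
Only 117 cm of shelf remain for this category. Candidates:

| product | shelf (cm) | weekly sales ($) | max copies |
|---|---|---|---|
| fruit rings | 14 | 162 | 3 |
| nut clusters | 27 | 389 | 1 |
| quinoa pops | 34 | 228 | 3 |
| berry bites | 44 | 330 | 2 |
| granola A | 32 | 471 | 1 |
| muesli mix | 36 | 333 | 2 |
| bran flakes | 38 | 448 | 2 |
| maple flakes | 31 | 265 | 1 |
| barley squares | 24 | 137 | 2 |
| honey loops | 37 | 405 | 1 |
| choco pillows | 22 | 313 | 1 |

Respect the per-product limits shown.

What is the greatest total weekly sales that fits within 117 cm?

1506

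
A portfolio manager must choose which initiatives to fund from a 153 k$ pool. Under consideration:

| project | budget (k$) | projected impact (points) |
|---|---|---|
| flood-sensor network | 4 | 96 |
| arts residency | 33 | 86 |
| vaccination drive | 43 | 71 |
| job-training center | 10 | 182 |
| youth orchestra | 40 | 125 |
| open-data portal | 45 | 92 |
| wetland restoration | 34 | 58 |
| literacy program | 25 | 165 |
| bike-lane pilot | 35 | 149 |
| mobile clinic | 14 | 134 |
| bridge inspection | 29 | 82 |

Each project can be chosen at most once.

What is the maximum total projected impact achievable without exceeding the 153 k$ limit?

894

Ranking by ratio (projected impact/k$): flood-sensor network 24.00, job-training center 18.20, mobile clinic 9.57.
Taking the top-ratio projects first gives flood-sensor network + job-training center + youth orchestra + literacy program + bike-lane pilot + mobile clinic for 851 (128 k$).
Dropping youth orchestra frees 40 k$; slotting in arts residency + bridge inspection (62 k$) lifts the total to 894 at 150 k$.
Runner-up flood-sensor network + job-training center + wetland restoration + literacy program + bike-lane pilot + mobile clinic + bridge inspection tops out at 866.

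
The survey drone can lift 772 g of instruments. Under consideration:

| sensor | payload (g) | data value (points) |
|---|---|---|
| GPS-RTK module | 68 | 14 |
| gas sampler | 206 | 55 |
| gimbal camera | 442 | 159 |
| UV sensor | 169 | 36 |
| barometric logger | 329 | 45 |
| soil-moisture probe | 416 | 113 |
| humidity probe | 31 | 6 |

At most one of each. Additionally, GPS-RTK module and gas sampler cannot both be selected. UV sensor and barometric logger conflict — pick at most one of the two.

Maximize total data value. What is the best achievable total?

Best packing: gas sampler + gimbal camera + humidity probe — 679 g, 220 total.
No other feasible combination exceeds 220.

220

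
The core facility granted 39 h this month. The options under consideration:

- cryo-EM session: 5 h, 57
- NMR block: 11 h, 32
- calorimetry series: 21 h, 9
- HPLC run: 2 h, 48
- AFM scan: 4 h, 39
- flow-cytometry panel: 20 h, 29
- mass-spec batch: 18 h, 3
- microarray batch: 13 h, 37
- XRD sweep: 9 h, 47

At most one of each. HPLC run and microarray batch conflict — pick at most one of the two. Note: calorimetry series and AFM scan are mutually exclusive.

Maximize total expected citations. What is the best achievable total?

Cryo-EM session + NMR block + HPLC run + AFM scan + XRD sweep uses 31 of the 39 h and totals 223.
An exhaustive check of the 512 subsets confirms 223.

223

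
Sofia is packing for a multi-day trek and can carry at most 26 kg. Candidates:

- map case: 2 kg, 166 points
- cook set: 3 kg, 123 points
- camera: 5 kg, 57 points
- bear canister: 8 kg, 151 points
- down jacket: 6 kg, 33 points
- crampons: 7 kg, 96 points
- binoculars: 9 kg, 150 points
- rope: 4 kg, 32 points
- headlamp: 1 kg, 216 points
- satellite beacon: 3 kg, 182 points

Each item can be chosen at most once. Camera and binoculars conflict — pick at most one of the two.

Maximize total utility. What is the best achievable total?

988

By utility per kg: headlamp 216.00, map case 83.00, satellite beacon 60.67 lead.
Taking map case + cook set + bear canister + binoculars + headlamp + satellite beacon: 26 kg used, 988 in utility.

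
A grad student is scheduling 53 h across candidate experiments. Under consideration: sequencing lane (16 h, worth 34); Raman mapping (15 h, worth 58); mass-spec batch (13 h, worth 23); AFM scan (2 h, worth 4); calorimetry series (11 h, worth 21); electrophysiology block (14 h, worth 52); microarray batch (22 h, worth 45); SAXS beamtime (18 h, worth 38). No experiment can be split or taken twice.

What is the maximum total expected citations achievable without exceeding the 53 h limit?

Taking the top-ratio experiments first gives sequencing lane + Raman mapping + AFM scan + electrophysiology block for 148 (47 h).
The 16 h tied up in sequencing lane is better spent on microarray batch — total rises to 159 (53 h).

159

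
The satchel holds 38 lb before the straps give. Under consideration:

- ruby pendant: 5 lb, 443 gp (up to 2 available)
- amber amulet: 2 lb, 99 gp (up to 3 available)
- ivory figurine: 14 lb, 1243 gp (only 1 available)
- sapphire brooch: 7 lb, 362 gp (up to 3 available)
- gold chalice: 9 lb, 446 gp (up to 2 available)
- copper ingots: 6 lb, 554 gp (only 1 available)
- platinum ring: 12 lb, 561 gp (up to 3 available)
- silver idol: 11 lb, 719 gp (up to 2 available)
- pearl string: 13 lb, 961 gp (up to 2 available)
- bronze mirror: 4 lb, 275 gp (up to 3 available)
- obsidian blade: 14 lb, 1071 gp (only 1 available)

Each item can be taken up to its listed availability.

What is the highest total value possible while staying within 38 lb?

Ranking by ratio (value/lb): copper ingots 92.33, ivory figurine 88.79, ruby pendant 88.60.
Best packing: 2×ruby pendant + ivory figurine + copper ingots + 2×bronze mirror — 38 lb, 3233 total.
No other feasible combination exceeds 3233.

3233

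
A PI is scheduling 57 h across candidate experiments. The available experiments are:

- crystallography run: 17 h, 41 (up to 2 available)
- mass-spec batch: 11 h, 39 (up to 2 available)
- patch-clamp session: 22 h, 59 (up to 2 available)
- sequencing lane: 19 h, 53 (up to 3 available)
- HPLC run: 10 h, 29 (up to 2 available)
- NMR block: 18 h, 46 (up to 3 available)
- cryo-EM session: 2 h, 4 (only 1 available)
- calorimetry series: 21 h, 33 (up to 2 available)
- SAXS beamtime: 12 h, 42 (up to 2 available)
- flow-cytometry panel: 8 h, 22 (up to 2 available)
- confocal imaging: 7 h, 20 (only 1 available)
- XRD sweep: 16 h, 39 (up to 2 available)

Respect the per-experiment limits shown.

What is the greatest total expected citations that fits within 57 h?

191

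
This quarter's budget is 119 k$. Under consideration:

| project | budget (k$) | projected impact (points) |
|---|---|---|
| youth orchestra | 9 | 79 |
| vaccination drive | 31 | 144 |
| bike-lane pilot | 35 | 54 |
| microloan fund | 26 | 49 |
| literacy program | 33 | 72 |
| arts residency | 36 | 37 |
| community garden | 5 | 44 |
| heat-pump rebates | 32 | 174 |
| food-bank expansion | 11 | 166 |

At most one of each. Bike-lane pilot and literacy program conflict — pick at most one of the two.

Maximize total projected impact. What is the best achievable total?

656

Ranking by ratio (projected impact/k$): food-bank expansion 15.09, community garden 8.80, youth orchestra 8.78.
The ratio ordering already packs tightly: youth orchestra + vaccination drive + microloan fund + community garden + heat-pump rebates + food-bank expansion, 114 k$, 656.
Runner-up youth orchestra + vaccination drive + literacy program + heat-pump rebates + food-bank expansion tops out at 635.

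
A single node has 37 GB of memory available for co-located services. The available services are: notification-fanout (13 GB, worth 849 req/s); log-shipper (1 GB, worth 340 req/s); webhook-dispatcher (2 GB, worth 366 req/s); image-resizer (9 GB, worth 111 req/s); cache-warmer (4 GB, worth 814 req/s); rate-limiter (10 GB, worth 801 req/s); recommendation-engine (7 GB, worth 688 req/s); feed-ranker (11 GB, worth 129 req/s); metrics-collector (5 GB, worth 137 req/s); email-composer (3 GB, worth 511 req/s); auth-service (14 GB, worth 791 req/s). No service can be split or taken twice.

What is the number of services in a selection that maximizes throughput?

The maximum throughput within 37 GB is 3858.
notification-fanout + log-shipper + webhook-dispatcher + cache-warmer + rate-limiter + recommendation-engine hits 3858 at 37 GB.
All optima have 6 services.

6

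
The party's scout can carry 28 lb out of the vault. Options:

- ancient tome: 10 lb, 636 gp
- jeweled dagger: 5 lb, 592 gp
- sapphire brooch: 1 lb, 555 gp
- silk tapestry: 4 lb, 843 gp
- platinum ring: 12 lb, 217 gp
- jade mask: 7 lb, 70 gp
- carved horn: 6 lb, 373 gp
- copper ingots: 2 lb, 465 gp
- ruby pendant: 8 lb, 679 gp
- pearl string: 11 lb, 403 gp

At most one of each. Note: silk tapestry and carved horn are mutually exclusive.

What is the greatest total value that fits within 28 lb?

3305

Best packing: ancient tome + jeweled dagger + sapphire brooch + silk tapestry + ruby pendant — 28 lb, 3305 total.
The closest alternative, jeweled dagger + sapphire brooch + silk tapestry + jade mask + copper ingots + ruby pendant, reaches only 3204.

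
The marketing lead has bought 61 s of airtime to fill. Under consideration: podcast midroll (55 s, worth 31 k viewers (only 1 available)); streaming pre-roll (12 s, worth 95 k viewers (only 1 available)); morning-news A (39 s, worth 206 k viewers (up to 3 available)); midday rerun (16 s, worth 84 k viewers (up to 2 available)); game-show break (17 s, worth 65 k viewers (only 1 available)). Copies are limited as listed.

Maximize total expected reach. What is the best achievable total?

328

Ranking by ratio (expected reach/s): streaming pre-roll 7.92, morning-news A 5.28, midday rerun 5.25, game-show break 3.82.
Greedy by ratio would take streaming pre-roll + morning-news A: 51 s used, total 301.
The 39 s tied up in morning-news A is better spent on 2×midday rerun + game-show break — total rises to 328 (61 s).
No other feasible combination exceeds 328.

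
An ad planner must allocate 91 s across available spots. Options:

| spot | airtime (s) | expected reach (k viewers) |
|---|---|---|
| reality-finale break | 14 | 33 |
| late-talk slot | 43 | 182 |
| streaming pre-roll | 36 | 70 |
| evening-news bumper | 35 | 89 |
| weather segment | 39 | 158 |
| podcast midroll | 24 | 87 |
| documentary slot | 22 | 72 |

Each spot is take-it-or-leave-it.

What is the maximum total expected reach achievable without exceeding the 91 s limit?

Density check — late-talk slot 4.23, weather segment 4.05, podcast midroll 3.62, documentary slot 3.27 are the best per s.
Filling by ratio: late-talk slot + weather segment for 340, with 9 s left unused.
Dropping weather segment frees 39 s; slotting in podcast midroll + documentary slot (46 s) lifts the total to 341 at 89 s.

341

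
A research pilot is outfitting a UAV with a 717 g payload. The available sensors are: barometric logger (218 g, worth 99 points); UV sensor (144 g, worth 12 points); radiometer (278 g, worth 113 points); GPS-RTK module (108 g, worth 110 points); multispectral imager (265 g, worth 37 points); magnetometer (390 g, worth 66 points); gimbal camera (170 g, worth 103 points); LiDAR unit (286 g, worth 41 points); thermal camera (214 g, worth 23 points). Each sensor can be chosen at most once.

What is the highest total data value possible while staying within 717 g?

Ranking by ratio (data value/g): GPS-RTK module 1.02, gimbal camera 0.61, barometric logger 0.45.
Greedy by ratio would take barometric logger + GPS-RTK module + gimbal camera + thermal camera: 710 g used, total 335.
The 432 g tied up in barometric logger and thermal camera is better spent on UV sensor + radiometer — total rises to 338 (700 g).
The closest alternative, barometric logger + GPS-RTK module + gimbal camera + thermal camera, reaches only 335.

338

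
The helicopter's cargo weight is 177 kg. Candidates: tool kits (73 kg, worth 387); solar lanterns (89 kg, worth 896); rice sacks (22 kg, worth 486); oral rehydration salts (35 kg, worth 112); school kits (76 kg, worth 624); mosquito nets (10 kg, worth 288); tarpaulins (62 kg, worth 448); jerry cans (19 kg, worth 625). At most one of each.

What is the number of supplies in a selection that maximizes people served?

5

Optimal total is 2407.
For example solar lanterns + rice sacks + oral rehydration salts + mosquito nets + jerry cans achieves it, using 175 kg.
All optima have 5 supplies.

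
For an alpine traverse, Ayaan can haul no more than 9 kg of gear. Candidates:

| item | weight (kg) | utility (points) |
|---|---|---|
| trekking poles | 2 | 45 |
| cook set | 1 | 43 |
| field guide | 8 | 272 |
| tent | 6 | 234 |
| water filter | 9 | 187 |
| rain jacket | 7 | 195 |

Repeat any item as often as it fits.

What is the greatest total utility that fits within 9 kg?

387

Density check — cook set 43.00, tent 39.00, field guide 34.00, rain jacket 27.86 are the best per kg.
The ratio ordering already packs tightly: 9×cook set, 9 kg, 387.
That's the maximum — no swap from here does better than 387.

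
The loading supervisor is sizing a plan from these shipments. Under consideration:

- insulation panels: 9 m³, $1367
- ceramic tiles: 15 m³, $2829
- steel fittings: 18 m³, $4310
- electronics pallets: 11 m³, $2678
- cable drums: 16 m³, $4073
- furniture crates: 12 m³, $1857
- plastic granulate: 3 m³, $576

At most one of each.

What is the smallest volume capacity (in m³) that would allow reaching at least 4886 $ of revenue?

21

Look for the lowest-volume combination reaching 4886.
steel fittings + plastic granulate reaches 4886 using 21 m³.
No combination under 21 m³ hits 4886.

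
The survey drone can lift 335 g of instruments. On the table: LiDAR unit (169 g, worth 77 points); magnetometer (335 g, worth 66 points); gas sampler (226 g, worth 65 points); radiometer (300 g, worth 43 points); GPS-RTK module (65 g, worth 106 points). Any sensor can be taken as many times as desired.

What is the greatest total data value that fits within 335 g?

530

By data value per g: GPS-RTK module 1.63, LiDAR unit 0.46, gas sampler 0.29 lead.
Taking 5×GPS-RTK module: 325 g used, 530 in data value.
That's the maximum — no swap from here does better than 530.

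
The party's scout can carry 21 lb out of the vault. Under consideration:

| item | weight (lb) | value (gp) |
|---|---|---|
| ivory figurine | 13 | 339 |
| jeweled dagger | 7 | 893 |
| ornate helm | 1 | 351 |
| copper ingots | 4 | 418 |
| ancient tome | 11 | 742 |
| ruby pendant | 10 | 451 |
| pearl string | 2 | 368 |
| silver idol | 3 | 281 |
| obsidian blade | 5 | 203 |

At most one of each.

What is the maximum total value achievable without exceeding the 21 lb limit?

2354

By value per lb: ornate helm 351.00, pearl string 184.00, jeweled dagger 127.57 lead.
Taking the top-ratio items first gives jeweled dagger + ornate helm + copper ingots + pearl string + silver idol for 2311 (17 lb).
The 7 lb tied up in copper ingots and silver idol is better spent on ancient tome — total rises to 2354 (21 lb).
An exhaustive check of the 512 subsets confirms 2354.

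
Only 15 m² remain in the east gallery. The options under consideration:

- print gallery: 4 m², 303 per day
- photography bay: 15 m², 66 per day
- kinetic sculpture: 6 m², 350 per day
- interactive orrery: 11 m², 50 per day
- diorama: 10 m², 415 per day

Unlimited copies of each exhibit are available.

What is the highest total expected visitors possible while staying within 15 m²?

The ratio heuristic lands on 3×print gallery (909) but leaves 3 m² idle.
Replace print gallery with kinetic sculpture: the trade gains 47 net, giving 956 at 14 m².
The spare 1 m² is too small for any remaining exhibit, and no exchange beats 956.

956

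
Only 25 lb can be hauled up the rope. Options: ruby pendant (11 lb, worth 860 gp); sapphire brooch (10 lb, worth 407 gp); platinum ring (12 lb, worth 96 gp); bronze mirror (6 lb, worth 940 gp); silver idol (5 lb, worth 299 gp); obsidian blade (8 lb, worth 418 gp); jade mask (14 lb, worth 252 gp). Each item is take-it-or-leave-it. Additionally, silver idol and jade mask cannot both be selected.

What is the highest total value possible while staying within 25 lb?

Density check — bronze mirror 156.67, ruby pendant 78.18, silver idol 59.80 are the best per lb.
Filling by ratio: ruby pendant + bronze mirror + silver idol for 2099, with 3 lb left unused.
Replace silver idol with obsidian blade: the trade gains 119 net, giving 2218 at 25 lb.
Nothing else feasible within 25 lb beats 2218.

2218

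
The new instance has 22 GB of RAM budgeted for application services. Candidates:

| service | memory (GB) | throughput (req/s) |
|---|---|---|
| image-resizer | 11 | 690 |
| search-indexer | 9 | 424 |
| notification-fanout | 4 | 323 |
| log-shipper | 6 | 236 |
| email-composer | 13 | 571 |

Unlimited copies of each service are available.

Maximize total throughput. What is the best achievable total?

By throughput per GB: notification-fanout 80.75, image-resizer 62.73, search-indexer 47.11 lead.
5×notification-fanout uses 20 of the 22 GB and totals 1615.
That's the maximum — no swap from here does better than 1615.

1615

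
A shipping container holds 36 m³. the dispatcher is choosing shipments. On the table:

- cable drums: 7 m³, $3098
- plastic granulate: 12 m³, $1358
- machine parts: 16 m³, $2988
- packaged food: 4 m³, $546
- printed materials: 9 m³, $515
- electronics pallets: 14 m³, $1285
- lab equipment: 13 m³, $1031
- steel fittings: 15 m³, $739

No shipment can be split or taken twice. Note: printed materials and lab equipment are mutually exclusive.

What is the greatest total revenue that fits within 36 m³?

Density check — cable drums 442.57, machine parts 186.75, packaged food 136.50 are the best per m³.
A density-first pass picks cable drums + machine parts + packaged food + printed materials — 7147 at 36 m³.
Replace packaged food and printed materials with plastic granulate: the trade gains 297 net, giving 7444 at 35 m³.

7444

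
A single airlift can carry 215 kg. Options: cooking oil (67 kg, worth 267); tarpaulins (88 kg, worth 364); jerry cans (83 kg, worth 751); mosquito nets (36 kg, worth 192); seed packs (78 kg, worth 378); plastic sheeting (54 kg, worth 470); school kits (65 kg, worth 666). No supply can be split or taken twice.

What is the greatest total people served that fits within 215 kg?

1887

By people served per kg: school kits 10.25, jerry cans 9.05, plastic sheeting 8.70 lead.
Jerry cans + plastic sheeting + school kits uses 202 of the 215 kg and totals 1887.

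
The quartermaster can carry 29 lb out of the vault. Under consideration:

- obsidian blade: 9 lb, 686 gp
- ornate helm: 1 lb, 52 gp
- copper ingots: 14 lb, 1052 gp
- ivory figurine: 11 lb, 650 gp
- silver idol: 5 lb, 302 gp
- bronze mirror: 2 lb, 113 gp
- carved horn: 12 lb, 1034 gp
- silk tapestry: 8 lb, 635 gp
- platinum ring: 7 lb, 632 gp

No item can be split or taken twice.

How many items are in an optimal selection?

The maximum value within 29 lb is 2414.
One optimal bundle: bronze mirror + carved horn + silk tapestry + platinum ring (29 lb).
Any selection reaching 2414 contains exactly 4 items.

4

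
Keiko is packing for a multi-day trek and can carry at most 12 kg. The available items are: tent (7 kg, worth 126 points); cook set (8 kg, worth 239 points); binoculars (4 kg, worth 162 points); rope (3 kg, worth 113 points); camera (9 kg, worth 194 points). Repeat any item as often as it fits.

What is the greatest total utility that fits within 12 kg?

486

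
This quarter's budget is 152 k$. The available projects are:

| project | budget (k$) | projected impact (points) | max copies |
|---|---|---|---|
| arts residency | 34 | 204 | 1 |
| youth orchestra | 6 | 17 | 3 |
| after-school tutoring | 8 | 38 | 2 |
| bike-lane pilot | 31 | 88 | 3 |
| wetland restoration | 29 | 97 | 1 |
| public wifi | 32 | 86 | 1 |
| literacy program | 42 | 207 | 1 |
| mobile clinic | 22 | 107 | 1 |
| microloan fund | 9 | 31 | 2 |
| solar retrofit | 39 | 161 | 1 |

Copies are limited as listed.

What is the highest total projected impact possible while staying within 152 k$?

Greedy by ratio would take arts residency + 3×youth orchestra + 2×after-school tutoring + literacy program + mobile clinic + 2×microloan fund: 150 k$ used, total 707.
The 38 k$ tied up in 2×youth orchestra and after-school tutoring and 2×microloan fund is better spent on solar retrofit — total rises to 734 (151 k$).
No other feasible combination exceeds 734.

734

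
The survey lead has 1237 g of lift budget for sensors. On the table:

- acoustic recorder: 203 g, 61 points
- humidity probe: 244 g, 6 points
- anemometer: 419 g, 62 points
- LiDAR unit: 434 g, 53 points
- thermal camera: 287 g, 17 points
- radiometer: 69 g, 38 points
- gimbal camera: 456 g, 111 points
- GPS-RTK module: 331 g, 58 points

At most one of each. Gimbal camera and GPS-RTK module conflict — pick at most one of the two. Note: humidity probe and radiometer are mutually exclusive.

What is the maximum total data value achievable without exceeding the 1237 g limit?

Taking acoustic recorder + anemometer + radiometer + gimbal camera: 1147 g used, 272 in data value.
Next best is acoustic recorder + LiDAR unit + radiometer + gimbal camera at 263 (1162 g) — short by 9.

272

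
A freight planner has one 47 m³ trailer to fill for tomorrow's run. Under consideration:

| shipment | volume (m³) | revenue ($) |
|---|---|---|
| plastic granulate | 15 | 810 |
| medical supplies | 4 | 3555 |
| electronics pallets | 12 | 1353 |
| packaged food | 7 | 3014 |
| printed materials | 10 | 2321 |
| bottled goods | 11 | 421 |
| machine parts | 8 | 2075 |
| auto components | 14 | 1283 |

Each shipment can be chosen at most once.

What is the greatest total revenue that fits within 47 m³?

By revenue per m³: medical supplies 888.75, packaged food 430.57, machine parts 259.38, printed materials 232.10 lead.
Medical supplies + electronics pallets + packaged food + printed materials + machine parts uses 41 of the 47 m³ and totals 12318.
Nothing else within 47 m³ beats 12318.

12318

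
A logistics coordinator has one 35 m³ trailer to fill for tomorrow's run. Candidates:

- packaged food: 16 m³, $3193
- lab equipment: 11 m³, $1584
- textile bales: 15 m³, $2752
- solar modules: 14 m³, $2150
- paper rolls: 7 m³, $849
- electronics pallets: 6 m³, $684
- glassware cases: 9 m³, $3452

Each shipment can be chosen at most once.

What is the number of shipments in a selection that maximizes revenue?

3

Optimal total is 7788.
lab equipment + textile bales + glassware cases hits 7788 at 35 m³.
Any selection reaching 7788 contains exactly 3 shipments.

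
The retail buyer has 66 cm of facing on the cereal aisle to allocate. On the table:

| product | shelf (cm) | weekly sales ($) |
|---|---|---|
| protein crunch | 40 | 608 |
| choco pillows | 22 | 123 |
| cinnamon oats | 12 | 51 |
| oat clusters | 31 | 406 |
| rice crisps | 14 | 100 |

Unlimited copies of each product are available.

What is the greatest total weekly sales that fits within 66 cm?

812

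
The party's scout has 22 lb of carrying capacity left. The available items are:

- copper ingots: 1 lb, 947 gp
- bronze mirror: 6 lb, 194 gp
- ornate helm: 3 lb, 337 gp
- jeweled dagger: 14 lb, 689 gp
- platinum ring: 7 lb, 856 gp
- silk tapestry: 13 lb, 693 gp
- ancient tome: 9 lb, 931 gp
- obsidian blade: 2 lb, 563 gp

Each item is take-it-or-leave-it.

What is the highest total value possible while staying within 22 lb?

3634

By value per lb: copper ingots 947.00, obsidian blade 281.50, platinum ring 122.29, ornate helm 112.33 lead.
Copper ingots + ornate helm + platinum ring + ancient tome + obsidian blade uses 22 of the 22 lb and totals 3634.
Nothing else within 22 lb beats 3634.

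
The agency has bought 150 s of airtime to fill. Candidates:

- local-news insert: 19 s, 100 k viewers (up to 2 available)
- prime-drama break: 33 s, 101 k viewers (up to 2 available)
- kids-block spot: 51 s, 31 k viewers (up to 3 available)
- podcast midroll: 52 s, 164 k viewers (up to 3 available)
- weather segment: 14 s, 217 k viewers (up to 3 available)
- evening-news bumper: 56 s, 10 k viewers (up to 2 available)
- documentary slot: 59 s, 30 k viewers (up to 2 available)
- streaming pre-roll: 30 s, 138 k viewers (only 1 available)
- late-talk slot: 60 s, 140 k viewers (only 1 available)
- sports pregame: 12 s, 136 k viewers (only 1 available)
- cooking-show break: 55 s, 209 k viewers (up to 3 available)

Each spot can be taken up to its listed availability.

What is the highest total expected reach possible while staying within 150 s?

By expected reach per s: weather segment 15.50, sports pregame 11.33, local-news insert 5.26, streaming pre-roll 4.60 lead.
Taking the top-ratio spots first gives 2×local-news insert + 3×weather segment + streaming pre-roll + sports pregame for 1125 (122 s).
The 30 s tied up in streaming pre-roll is better spent on cooking-show break — total rises to 1196 (147 s).

1196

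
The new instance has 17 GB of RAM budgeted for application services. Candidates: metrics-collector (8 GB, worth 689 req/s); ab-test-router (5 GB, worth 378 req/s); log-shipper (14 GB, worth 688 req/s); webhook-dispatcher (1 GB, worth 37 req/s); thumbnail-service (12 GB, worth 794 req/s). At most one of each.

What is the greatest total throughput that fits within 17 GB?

1172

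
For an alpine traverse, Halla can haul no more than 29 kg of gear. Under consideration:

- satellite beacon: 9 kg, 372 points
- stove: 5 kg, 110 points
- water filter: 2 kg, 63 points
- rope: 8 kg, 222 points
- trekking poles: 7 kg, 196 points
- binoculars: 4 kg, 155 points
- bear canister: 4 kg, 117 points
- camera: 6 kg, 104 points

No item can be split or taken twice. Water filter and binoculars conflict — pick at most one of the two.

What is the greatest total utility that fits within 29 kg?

950

Taking satellite beacon + stove + trekking poles + binoculars + bear canister: 29 kg used, 950 in utility.
Next best is satellite beacon + rope + trekking poles + binoculars at 945 (28 kg) — short by 5.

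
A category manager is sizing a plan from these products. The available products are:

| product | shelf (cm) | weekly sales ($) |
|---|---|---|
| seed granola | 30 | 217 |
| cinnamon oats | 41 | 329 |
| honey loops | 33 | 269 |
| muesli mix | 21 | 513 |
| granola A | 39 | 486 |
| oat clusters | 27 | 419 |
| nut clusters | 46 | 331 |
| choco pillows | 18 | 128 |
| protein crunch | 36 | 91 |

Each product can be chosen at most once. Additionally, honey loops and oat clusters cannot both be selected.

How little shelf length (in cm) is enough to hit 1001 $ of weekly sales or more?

66

Minimise cm subject to total weekly sales ≥ 1001.
muesli mix + oat clusters + choco pillows: 1060 weekly sales at 66 cm.
Any bundle with less than 66 cm falls short of 1001.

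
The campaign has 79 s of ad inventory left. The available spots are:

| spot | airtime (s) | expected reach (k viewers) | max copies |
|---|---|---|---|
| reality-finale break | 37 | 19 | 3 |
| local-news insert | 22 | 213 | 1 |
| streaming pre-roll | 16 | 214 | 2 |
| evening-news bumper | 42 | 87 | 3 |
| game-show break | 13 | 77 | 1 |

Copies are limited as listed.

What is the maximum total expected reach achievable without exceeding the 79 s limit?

By expected reach per s: streaming pre-roll 13.38, local-news insert 9.68, game-show break 5.92 lead.
The ratio ordering already packs tightly: local-news insert + 2×streaming pre-roll + game-show break, 67 s, 718.

718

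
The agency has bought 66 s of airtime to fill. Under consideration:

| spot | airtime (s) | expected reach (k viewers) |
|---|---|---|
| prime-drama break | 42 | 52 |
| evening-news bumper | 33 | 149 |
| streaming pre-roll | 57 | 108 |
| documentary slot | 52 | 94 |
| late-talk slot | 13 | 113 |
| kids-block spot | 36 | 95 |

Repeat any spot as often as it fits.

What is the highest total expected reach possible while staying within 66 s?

565

Ranking by ratio (expected reach/s): late-talk slot 8.69, evening-news bumper 4.52, kids-block spot 2.64.
5×late-talk slot uses 65 of the 66 s and totals 565.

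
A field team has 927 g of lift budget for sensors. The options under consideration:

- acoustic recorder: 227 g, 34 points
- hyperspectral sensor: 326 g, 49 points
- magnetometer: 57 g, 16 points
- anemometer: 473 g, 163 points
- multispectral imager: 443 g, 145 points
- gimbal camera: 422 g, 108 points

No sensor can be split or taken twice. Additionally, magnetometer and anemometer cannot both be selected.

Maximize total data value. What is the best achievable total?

308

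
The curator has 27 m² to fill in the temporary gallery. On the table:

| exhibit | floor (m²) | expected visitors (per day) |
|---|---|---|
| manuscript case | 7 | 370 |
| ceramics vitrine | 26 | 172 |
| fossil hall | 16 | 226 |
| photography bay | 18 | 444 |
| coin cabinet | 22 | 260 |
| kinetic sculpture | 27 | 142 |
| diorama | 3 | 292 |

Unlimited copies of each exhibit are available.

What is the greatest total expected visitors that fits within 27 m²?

2628

9×diorama uses 27 of the 27 m² and totals 2628.
That's the maximum — no swap from here does better than 2628.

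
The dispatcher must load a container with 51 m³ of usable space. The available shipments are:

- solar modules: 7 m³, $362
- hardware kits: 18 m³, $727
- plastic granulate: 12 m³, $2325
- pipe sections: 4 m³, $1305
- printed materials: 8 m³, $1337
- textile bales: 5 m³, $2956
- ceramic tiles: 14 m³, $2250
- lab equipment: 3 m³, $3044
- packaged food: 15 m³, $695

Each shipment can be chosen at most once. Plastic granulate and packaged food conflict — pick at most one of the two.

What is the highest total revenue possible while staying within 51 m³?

Best packing: plastic granulate + pipe sections + printed materials + textile bales + ceramic tiles + lab equipment — 46 m³, 13217 total.

13217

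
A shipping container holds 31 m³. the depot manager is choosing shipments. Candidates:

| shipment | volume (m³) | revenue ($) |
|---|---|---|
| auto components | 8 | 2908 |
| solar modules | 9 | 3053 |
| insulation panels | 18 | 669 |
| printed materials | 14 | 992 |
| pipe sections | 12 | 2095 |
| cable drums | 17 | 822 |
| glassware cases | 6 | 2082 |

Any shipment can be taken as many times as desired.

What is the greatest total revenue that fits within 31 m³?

10951

The ratio heuristic lands on 3×auto components + glassware cases (10806) but leaves 1 m³ idle.
Replace auto components with solar modules: the trade gains 145 net, giving 10951 at 31 m³.
No other feasible combination exceeds 10951.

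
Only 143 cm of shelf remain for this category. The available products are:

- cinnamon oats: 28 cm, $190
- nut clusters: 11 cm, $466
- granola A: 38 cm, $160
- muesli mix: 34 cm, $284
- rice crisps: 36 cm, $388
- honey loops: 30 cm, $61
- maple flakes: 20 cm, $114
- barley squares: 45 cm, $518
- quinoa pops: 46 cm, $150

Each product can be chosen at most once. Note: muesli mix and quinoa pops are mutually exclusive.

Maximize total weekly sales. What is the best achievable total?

1676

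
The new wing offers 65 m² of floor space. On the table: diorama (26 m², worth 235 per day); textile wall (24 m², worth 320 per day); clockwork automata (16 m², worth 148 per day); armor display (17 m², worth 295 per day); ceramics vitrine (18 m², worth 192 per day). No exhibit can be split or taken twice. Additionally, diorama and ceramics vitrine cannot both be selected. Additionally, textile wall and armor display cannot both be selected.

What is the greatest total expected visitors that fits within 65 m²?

678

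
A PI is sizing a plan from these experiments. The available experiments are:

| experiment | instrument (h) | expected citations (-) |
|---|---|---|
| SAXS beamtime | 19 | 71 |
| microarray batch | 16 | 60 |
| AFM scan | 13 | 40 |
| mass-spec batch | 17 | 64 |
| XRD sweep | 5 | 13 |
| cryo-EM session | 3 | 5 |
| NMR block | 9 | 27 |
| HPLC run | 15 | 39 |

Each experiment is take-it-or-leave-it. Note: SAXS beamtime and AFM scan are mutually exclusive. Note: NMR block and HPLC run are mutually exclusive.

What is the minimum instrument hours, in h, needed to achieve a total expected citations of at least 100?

29

Minimise h subject to total expected citations ≥ 100.
Taking microarray batch + AFM scan gives 100 (≥ 100) for 29 h.
Any bundle with less than 29 h falls short of 100.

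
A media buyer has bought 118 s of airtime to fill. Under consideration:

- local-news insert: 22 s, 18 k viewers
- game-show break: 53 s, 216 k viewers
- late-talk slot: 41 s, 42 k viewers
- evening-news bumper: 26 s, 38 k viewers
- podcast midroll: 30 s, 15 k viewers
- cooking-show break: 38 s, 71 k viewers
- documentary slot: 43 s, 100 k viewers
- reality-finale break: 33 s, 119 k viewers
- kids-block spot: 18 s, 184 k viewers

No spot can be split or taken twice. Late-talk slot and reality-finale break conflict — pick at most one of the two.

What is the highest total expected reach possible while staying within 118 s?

Taking game-show break + reality-finale break + kids-block spot: 104 s used, 519 in expected reach.
Every other selection either busts 118 s or breaks a pairing rule or fails to beat 519.

519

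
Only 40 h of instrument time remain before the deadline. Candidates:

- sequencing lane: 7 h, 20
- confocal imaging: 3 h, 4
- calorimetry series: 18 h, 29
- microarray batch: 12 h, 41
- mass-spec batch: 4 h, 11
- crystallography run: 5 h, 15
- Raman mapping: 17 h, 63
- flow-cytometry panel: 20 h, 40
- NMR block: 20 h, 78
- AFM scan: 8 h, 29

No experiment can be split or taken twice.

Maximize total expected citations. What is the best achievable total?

A density-first pass picks confocal imaging + Raman mapping + NMR block — 145 at 40 h.
Replace confocal imaging and Raman mapping with microarray batch + AFM scan: the trade gains 3 net, giving 148 at 40 h.

148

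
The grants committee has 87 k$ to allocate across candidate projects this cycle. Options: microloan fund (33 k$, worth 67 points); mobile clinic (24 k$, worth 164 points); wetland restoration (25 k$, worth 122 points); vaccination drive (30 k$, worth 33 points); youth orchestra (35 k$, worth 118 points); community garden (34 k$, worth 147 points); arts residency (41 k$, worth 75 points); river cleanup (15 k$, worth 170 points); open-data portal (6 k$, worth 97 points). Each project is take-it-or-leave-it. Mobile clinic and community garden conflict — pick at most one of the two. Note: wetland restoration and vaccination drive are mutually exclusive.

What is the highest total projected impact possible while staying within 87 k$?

553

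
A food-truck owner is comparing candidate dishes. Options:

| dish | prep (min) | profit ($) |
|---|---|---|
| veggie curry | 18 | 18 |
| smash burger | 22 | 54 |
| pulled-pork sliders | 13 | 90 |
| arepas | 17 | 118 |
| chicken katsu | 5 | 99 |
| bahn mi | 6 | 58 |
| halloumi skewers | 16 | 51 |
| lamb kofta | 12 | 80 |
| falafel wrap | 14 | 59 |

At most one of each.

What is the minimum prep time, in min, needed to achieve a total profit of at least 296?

34

Minimise min subject to total profit ≥ 296.
arepas + chicken katsu + lamb kofta: 297 profit at 34 min.
Any bundle with less than 34 min falls short of 296.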